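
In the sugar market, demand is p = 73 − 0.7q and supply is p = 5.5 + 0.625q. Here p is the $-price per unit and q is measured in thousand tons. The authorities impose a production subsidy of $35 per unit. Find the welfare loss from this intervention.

$462.26 thousand

Competitive equilibrium: 73 − 0.7q = 5.5 + 0.625q → q* = 50.9434, p* = 37.3396.
The subsidy lowers effective supply by 35: p = 0.625q − 29.5.
New quantity: 73 − 0.7q = 0.625q − 29.5 → q' = 77.3585.
Overproduction Δq = 77.3585 − 50.9434 = 26.4151; wedge = subsidy = 35.
The triangle = ½ × 26.4151 × 35 = $462.26 thousand.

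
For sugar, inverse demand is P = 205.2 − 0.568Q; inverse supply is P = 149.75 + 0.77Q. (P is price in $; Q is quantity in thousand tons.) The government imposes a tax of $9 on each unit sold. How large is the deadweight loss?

Competitive equilibrium: 205.2 − 0.568Q = 149.75 + 0.77Q → Q* = 41.4425, P* = 181.6607.
With the tax, the buyer price exceeds the seller price by 9: (205.2 − 0.568Q) − (149.75 + 0.77Q) = 9 → Q' = 34.716.
ΔQ = 41.4425 − 34.716 = 6.7265; the wedge equals the tax, 9.
Welfare loss = ½ × 6.7265 × 9 = $30.27 thousand.

$30.27 thousand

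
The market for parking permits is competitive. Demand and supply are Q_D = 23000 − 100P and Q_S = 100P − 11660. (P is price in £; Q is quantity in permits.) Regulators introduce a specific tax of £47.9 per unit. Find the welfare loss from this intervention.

£57360.25

In inverse form: demand P = 230 − 0.01Q, supply P = 116.6 + 0.01Q.
Competitive equilibrium: 230 − 0.01Q = 116.6 + 0.01Q → Q* = 5670, P* = 173.3.
With the tax, the buyer price exceeds the seller price by 47.9: (230 − 0.01Q) − (116.6 + 0.01Q) = 47.9 → Q' = 3275.
ΔQ = 5670 − 3275 = 2395; the wedge equals the tax, 47.9.
Welfare loss = ½ × 2395 × 47.9 = £57360.25.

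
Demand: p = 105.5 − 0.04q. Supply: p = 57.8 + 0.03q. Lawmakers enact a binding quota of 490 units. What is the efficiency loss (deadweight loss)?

1282.57

Competitive equilibrium: 105.5 − 0.04q = 57.8 + 0.03q → q* = 681.4286, p* = 78.2429.
At q = 490: demand price = 105.5 − 0.04·490 = 85.9; supply price = 57.8 + 0.03·490 = 72.5.
Δq = 681.4286 − 490 = 191.4286; wedge = 85.9 − 72.5 = 13.4.
DWL = ½ × 191.4286 × 13.4 = 1282.57.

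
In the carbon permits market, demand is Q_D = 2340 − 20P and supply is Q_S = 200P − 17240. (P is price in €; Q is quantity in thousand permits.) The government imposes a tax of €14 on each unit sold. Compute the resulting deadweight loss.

In inverse form: demand P = 117 − 0.05Q, supply P = 86.2 + 0.005Q.
Competitive equilibrium: 117 − 0.05Q = 86.2 + 0.005Q → Q* = 560, P* = 89.
With the tax, the buyer price exceeds the seller price by 14: (117 − 0.05Q) − (86.2 + 0.005Q) = 14 → Q' = 305.4545.
ΔQ = 560 − 305.4545 = 254.5455; the wedge equals the tax, 14.
The triangle = ½ × 254.5455 × 14 = €1781.82 thousand.

€1781.82 thousand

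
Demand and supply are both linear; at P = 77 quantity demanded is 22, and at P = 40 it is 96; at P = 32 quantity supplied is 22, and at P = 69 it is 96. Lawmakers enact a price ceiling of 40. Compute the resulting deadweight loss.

420.50

Demand slope = (40 − 77)/(96 − 22) = −0.5, so P = 88 − 0.5Q.
Supply slope = (69 − 32)/(96 − 22) = 0.5, so P = 21 + 0.5Q.
Competitive equilibrium: 88 − 0.5Q = 21 + 0.5Q → Q* = 67, P* = 54.5.
At the ceiling P = 40, quantity supplied = (40 − 21)/0.5 = 38.
Willingness to pay at Q' = 38: 88 − 0.5·38 = 69.
ΔQ = 67 − 38 = 29; wedge = 69 − 40 = 29.
Welfare loss = ½ × 29 × 29 = 420.50.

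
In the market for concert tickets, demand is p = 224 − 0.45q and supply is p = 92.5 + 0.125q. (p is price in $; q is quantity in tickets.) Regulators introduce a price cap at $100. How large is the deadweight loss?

$8181.74

Competitive equilibrium: 224 − 0.45q = 92.5 + 0.125q → q* = 228.6957, p* = 121.087.
At the ceiling p = 100, quantity supplied = (100 − 92.5)/0.125 = 60.
Willingness to pay at q' = 60: 224 − 0.45·60 = 197.
Δq = 228.6957 − 60 = 168.6957; wedge = 197 − 100 = 97.
The triangle = ½ × 168.6957 × 97 = $8181.74.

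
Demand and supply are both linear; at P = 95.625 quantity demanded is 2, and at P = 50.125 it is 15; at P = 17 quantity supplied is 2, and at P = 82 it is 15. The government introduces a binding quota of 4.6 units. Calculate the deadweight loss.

187.95

Demand slope = (50.125 − 95.625)/(15 − 2) = −3.5, so P = 102.625 − 3.5Q.
Supply slope = (82 − 17)/(15 − 2) = 5, so P = 7 + 5Q.
Competitive equilibrium: 102.625 − 3.5Q = 7 + 5Q → Q* = 11.25, P* = 63.25.
At Q = 4.6: demand price = 102.625 − 3.5·4.6 = 86.525; supply price = 7 + 5·4.6 = 30.
ΔQ = 11.25 − 4.6 = 6.65; wedge = 86.525 − 30 = 56.525.
DWL = ½ × 6.65 × 56.525 = 187.95.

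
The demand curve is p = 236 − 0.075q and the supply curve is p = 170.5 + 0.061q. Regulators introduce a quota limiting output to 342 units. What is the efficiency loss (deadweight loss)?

Competitive equilibrium: 236 − 0.075q = 170.5 + 0.061q → q* = 481.6176, p* = 199.8787.
At q = 342: demand price = 236 − 0.075·342 = 210.35; supply price = 170.5 + 0.061·342 = 191.362.
Δq = 481.6176 − 342 = 139.6176; wedge = 210.35 − 191.362 = 18.988.
Welfare loss = ½ × 139.6176 × 18.988 = 1325.53.

1325.53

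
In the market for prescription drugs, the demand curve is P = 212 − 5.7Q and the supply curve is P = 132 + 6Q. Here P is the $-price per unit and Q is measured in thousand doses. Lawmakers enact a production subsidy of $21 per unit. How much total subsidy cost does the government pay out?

Competitive equilibrium: 212 − 5.7Q = 132 + 6Q → Q* = 6.8376, P* = 173.0256.
The subsidy lowers effective supply by 21: P = 111 + 6Q.
New quantity: 212 − 5.7Q = 111 + 6Q → Q' = 8.6325.
Total subsidy cost = 21 × 8.6325 = $181.28 thousand.

$181.28 thousand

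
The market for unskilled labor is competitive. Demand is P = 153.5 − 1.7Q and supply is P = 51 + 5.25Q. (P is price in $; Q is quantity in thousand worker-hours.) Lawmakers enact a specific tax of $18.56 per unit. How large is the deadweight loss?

$24.78 thousand

Competitive equilibrium: 153.5 − 1.7Q = 51 + 5.25Q → Q* = 14.7482, P* = 128.4281.
With the tax, the buyer price exceeds the seller price by 18.56: (153.5 − 1.7Q) − (51 + 5.25Q) = 18.56 → Q' = 12.0777.
ΔQ = 14.7482 − 12.0777 = 2.6705; the wedge equals the tax, 18.56.
The triangle = ½ × 2.6705 × 18.56 = $24.78 thousand.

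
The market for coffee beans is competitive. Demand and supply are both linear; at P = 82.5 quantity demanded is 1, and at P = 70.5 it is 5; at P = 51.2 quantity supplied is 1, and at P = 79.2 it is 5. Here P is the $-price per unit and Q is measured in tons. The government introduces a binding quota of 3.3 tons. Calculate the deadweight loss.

$3.44

Demand slope = (70.5 − 82.5)/(5 − 1) = −3, so P = 85.5 − 3Q.
Supply slope = (79.2 − 51.2)/(5 − 1) = 7, so P = 44.2 + 7Q.
Competitive equilibrium: 85.5 − 3Q = 44.2 + 7Q → Q* = 4.13, P* = 73.11.
At Q = 3.3: demand price = 85.5 − 3·3.3 = 75.6; supply price = 44.2 + 7·3.3 = 67.3.
ΔQ = 4.13 − 3.3 = 0.83; wedge = 75.6 − 67.3 = 8.3.
Deadweight loss = ½ × 0.83 × 8.3 = $3.44.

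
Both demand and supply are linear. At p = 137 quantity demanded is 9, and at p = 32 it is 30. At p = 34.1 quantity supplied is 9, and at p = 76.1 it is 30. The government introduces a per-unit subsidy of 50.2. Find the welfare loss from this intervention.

180

Demand slope = (32 − 137)/(30 − 9) = −5, so p = 182 − 5q.
Supply slope = (76.1 − 34.1)/(30 − 9) = 2, so p = 16.1 + 2q.
Competitive equilibrium: 182 − 5q = 16.1 + 2q → q* = 23.7, p* = 63.5.
The subsidy lowers effective supply by 50.2: p = 2q − 34.1.
New quantity: 182 − 5q = 2q − 34.1 → q' = 30.8714.
Overproduction Δq = 30.8714 − 23.7 = 7.1714; wedge = subsidy = 50.2.
Deadweight loss = ½ × 7.1714 × 50.2 = 180.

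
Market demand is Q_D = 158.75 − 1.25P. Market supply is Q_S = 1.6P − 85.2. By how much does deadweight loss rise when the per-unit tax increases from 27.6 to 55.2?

801.85

In inverse form: demand P = 127 − 0.8Q, supply P = 53.25 + 0.625Q.
Competitive equilibrium: 127 − 0.8Q = 53.25 + 0.625Q → Q* = 51.7544, P* = 85.5965.
For a per-unit tax t: ΔQ = t/1.425, so DWL = ½·t·(t/1.425) = t²/2.85.
At t = 27.6: DWL = 267.284. At t = 55.2: DWL = 1069.137.
Increase = 1069.137 − 267.284 = 801.85.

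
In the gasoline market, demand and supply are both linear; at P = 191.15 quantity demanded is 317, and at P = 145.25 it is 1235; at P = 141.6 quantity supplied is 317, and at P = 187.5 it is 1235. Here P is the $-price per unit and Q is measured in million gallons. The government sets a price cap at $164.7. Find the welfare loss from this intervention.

Demand slope = (145.25 − 191.15)/(1235 − 317) = −0.05, so P = 207 − 0.05Q.
Supply slope = (187.5 − 141.6)/(1235 − 317) = 0.05, so P = 125.75 + 0.05Q.
Competitive equilibrium: 207 − 0.05Q = 125.75 + 0.05Q → Q* = 812.5, P* = 166.375.
At the ceiling P = 164.7, quantity supplied = (164.7 − 125.75)/0.05 = 779.
Willingness to pay at Q' = 779: 207 − 0.05·779 = 168.05.
ΔQ = 812.5 − 779 = 33.5; wedge = 168.05 − 164.7 = 3.35.
Deadweight loss = ½ × 33.5 × 3.35 = $56.11 million.

$56.11 million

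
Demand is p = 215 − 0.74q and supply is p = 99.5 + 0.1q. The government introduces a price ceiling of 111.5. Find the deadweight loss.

128.625

Competitive equilibrium: 215 − 0.74q = 99.5 + 0.1q → q* = 137.5, p* = 113.25.
At the ceiling p = 111.5, quantity supplied = (111.5 − 99.5)/0.1 = 120.
Willingness to pay at q' = 120: 215 − 0.74·120 = 126.2.
Δq = 137.5 − 120 = 17.5; wedge = 126.2 − 111.5 = 14.7.
The triangle = ½ × 17.5 × 14.7 = 128.625.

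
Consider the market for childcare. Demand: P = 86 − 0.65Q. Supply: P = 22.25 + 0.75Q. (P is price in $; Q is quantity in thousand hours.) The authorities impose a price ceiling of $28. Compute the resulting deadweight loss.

$1003.85 thousand

Competitive equilibrium: 86 − 0.65Q = 22.25 + 0.75Q → Q* = 45.53571, P* = 56.40179.
At the ceiling P = 28, quantity supplied = (28 − 22.25)/0.75 = 7.66667.
Willingness to pay at Q' = 7.66667: 86 − 0.65·7.66667 = 81.01666.
ΔQ = 45.53571 − 7.66667 = 37.86904; wedge = 81.01666 − 28 = 53.01666.
Deadweight loss = ½ × 37.86904 × 53.01666 = $1003.85 thousand.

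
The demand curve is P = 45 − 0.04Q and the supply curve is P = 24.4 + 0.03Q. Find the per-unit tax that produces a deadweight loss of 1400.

14

Competitive equilibrium: 45 − 0.04Q = 24.4 + 0.03Q → Q* = 294.2857, P* = 33.2286.
A tax t gives ΔQ = t/0.07 and wedge t, so DWL = t²/0.14.
t²/0.14 = 1400 → t² = 196 → t = 14.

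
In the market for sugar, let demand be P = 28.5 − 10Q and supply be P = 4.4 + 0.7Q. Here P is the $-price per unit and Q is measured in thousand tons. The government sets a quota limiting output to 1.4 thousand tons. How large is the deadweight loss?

Competitive equilibrium: 28.5 − 10Q = 4.4 + 0.7Q → Q* = 2.2523, P* = 5.9766.
At Q = 1.4: demand price = 28.5 − 10·1.4 = 14.5; supply price = 4.4 + 0.7·1.4 = 5.38.
ΔQ = 2.2523 − 1.4 = 0.8523; wedge = 14.5 − 5.38 = 9.12.
Deadweight loss = ½ × 0.8523 × 9.12 = $3.89 thousand.

$3.89 thousand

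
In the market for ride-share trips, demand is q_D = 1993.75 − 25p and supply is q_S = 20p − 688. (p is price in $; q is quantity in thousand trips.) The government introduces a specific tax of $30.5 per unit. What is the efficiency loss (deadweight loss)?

$5168.06 thousand

In inverse form: demand p = 79.75 − 0.04q, supply p = 34.4 + 0.05q.
Competitive equilibrium: 79.75 − 0.04q = 34.4 + 0.05q → q* = 503.8889, p* = 59.5944.
With the tax, the buyer price exceeds the seller price by 30.5: (79.75 − 0.04q) − (34.4 + 0.05q) = 30.5 → q' = 165.
Δq = 503.8889 − 165 = 338.8889; the wedge equals the tax, 30.5.
Welfare loss = ½ × 338.8889 × 30.5 = $5168.06 thousand.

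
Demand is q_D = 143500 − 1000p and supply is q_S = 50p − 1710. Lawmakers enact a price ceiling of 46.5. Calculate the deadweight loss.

In inverse form: demand p = 143.5 − 0.001q, supply p = 34.2 + 0.02q.
Competitive equilibrium: 143.5 − 0.001q = 34.2 + 0.02q → q* = 5204.7619, p* = 138.2952.
At the ceiling p = 46.5, quantity supplied = (46.5 − 34.2)/0.02 = 615.
Willingness to pay at q' = 615: 143.5 − 0.001·615 = 142.885.
Δq = 5204.7619 − 615 = 4589.7619; wedge = 142.885 − 46.5 = 96.385.
Deadweight loss = ½ × 4589.7619 × 96.385 = 221192.10.

221192.10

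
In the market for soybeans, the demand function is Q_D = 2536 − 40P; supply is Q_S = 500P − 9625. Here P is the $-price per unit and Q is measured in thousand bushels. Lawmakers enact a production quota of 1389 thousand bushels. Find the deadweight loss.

In inverse form: demand P = 63.4 − 0.025Q, supply P = 19.25 + 0.002Q.
Competitive equilibrium: 63.4 − 0.025Q = 19.25 + 0.002Q → Q* = 1635.1852, P* = 22.5204.
At Q = 1389: demand price = 63.4 − 0.025·1389 = 28.675; supply price = 19.25 + 0.002·1389 = 22.028.
ΔQ = 1635.1852 − 1389 = 246.1852; wedge = 28.675 − 22.028 = 6.647.
DWL = ½ × 246.1852 × 6.647 = $818.20 thousand.

$818.20 thousand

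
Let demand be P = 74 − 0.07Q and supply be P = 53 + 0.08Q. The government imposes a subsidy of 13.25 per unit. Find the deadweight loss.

585.21

Competitive equilibrium: 74 − 0.07Q = 53 + 0.08Q → Q* = 140, P* = 64.2.
The subsidy lowers effective supply by 13.25: P = 39.75 + 0.08Q.
New quantity: 74 − 0.07Q = 39.75 + 0.08Q → Q' = 228.3333.
Overproduction ΔQ = 228.3333 − 140 = 88.3333; wedge = subsidy = 13.25.
The triangle = ½ × 88.3333 × 13.25 = 585.21.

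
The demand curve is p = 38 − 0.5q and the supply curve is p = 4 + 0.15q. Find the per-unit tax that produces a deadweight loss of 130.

Competitive equilibrium: 38 − 0.5q = 4 + 0.15q → q* = 52.3077, p* = 11.8462.
A tax t gives Δq = t/0.65 and wedge t, so DWL = t²/1.3.
t²/1.3 = 130 → t² = 169 → t = 13.

13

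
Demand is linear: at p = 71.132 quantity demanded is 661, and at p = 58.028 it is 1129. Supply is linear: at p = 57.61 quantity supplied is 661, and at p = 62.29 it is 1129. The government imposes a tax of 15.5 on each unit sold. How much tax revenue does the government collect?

9438.68

Demand slope = (58.028 − 71.132)/(1129 − 661) = −0.028, so p = 89.64 − 0.028q.
Supply slope = (62.29 − 57.61)/(1129 − 661) = 0.01, so p = 51 + 0.01q.
Competitive equilibrium: 89.64 − 0.028q = 51 + 0.01q → q* = 1016.8421, p* = 61.1684.
With the tax, the buyer price exceeds the seller price by 15.5: (89.64 − 0.028q) − (51 + 0.01q) = 15.5 → q' = 608.9474.
Tax revenue = 15.5 × 608.9474 = 9438.68.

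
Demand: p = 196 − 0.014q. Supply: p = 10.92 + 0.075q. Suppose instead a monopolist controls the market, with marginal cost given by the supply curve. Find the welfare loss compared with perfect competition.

Competitive equilibrium: 196 − 0.014q = 10.92 + 0.075q → q* = 2079.5506, p* = 166.8863.
Marginal revenue: MR = 196 − 0.028q. Set MR = MC: 196 − 0.028q = 10.92 + 0.075q → q_m = 1796.8932.
Price p_m = 196 − 0.014·1796.8932 = 170.8435; MC(q_m) = 10.92 + 0.075·1796.8932 = 145.687.
Competitive q* = 2079.5506, so Δq = 282.6574; wedge = 170.8435 − 145.687 = 25.1565.
DWL = ½ × 282.6574 × 25.1565 = 3555.34.

3555.34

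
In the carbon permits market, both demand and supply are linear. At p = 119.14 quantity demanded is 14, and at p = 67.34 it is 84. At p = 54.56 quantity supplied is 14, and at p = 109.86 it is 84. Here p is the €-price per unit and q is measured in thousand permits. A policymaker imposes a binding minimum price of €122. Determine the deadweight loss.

€1623.95 thousand

Demand slope = (67.34 − 119.14)/(84 − 14) = −0.74, so p = 129.5 − 0.74q.
Supply slope = (109.86 − 54.56)/(84 − 14) = 0.79, so p = 43.5 + 0.79q.
Competitive equilibrium: 129.5 − 0.74q = 43.5 + 0.79q → q* = 56.20915, p* = 87.90523.
At the floor p = 122, quantity demanded = (129.5 − 122)/0.74 = 10.13514.
Sellers' marginal cost at q' = 10.13514: 43.5 + 0.79·10.13514 = 51.50676.
Δq = 56.20915 − 10.13514 = 46.07401; wedge = 122 − 51.50676 = 70.49324.
Deadweight loss = ½ × 46.07401 × 70.49324 = €1623.95 thousand.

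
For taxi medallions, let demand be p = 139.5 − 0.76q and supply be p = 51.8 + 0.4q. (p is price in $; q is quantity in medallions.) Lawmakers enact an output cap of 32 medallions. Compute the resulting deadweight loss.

Competitive equilibrium: 139.5 − 0.76q = 51.8 + 0.4q → q* = 75.6034, p* = 82.0414.
At q = 32: demand price = 139.5 − 0.76·32 = 115.18; supply price = 51.8 + 0.4·32 = 64.6.
Δq = 75.6034 − 32 = 43.6034; wedge = 115.18 − 64.6 = 50.58.
The triangle = ½ × 43.6034 × 50.58 = $1102.73.

$1102.73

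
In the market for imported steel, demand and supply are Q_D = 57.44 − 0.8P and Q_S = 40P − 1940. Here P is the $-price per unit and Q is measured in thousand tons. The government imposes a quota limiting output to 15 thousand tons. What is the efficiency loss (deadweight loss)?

In inverse form: demand P = 71.8 − 1.25Q, supply P = 48.5 + 0.025Q.
Competitive equilibrium: 71.8 − 1.25Q = 48.5 + 0.025Q → Q* = 18.2745, P* = 48.9569.
At Q = 15: demand price = 71.8 − 1.25·15 = 53.05; supply price = 48.5 + 0.025·15 = 48.875.
ΔQ = 18.2745 − 15 = 3.2745; wedge = 53.05 − 48.875 = 4.175.
Deadweight loss = ½ × 3.2745 × 4.175 = $6.84 thousand.

$6.84 thousand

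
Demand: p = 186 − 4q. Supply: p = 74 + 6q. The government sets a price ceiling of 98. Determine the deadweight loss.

Competitive equilibrium: 186 − 4q = 74 + 6q → q* = 11.2, p* = 141.2.
At the ceiling p = 98, quantity supplied = (98 − 74)/6 = 4.
Willingness to pay at q' = 4: 186 − 4·4 = 170.
Δq = 11.2 − 4 = 7.2; wedge = 170 − 98 = 72.
The triangle = ½ × 7.2 × 72 = 259.20.

259.20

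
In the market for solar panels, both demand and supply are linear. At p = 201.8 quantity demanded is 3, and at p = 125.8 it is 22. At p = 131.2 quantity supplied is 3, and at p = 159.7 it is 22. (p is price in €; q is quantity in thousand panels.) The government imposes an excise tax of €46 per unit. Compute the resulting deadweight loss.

Demand slope = (125.8 − 201.8)/(22 − 3) = −4, so p = 213.8 − 4q.
Supply slope = (159.7 − 131.2)/(22 − 3) = 1.5, so p = 126.7 + 1.5q.
Competitive equilibrium: 213.8 − 4q = 126.7 + 1.5q → q* = 15.83636, p* = 150.45455.
With the tax, the buyer price exceeds the seller price by 46: (213.8 − 4q) − (126.7 + 1.5q) = 46 → q' = 7.47273.
Δq = 15.83636 − 7.47273 = 8.36363; the wedge equals the tax, 46.
Welfare loss = ½ × 8.36363 × 46 = €192.36 thousand.

€192.36 thousand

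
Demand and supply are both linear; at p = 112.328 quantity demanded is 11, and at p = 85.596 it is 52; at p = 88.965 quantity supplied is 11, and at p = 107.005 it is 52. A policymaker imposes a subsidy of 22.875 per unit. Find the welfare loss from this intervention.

239.59

Demand slope = (85.596 − 112.328)/(52 − 11) = −0.652, so p = 119.5 − 0.652q.
Supply slope = (107.005 − 88.965)/(52 − 11) = 0.44, so p = 84.125 + 0.44q.
Competitive equilibrium: 119.5 − 0.652q = 84.125 + 0.44q → q* = 32.3947, p* = 98.3787.
The subsidy lowers effective supply by 22.875: p = 61.25 + 0.44q.
New quantity: 119.5 − 0.652q = 61.25 + 0.44q → q' = 53.3425.
Overproduction Δq = 53.3425 − 32.3947 = 20.9478; wedge = subsidy = 22.875.
The triangle = ½ × 20.9478 × 22.875 = 239.59.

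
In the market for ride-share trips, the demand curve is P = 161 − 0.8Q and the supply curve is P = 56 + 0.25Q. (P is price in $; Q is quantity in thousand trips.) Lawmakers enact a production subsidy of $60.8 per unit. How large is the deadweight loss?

Competitive equilibrium: 161 − 0.8Q = 56 + 0.25Q → Q* = 100, P* = 81.
The subsidy lowers effective supply by 60.8: P = 0.25Q − 4.8.
New quantity: 161 − 0.8Q = 0.25Q − 4.8 → Q' = 157.90476.
Overproduction ΔQ = 157.90476 − 100 = 57.90476; wedge = subsidy = 60.8.
The triangle = ½ × 57.90476 × 60.8 = $1760.30 thousand.

$1760.30 thousand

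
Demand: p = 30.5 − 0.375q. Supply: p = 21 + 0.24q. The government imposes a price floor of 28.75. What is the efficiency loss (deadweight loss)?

35.74

Competitive equilibrium: 30.5 − 0.375q = 21 + 0.24q → q* = 15.4472, p* = 24.7073.
At the floor p = 28.75, quantity demanded = (30.5 − 28.75)/0.375 = 4.6667.
Sellers' marginal cost at q' = 4.6667: 21 + 0.24·4.6667 = 22.12.
Δq = 15.4472 − 4.6667 = 10.7805; wedge = 28.75 − 22.12 = 6.63.
Welfare loss = ½ × 10.7805 × 6.63 = 35.74.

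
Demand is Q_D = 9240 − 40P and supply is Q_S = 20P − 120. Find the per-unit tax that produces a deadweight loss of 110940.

129

In inverse form: demand P = 231 − 0.025Q, supply P = 6 + 0.05Q.
Competitive equilibrium: 231 − 0.025Q = 6 + 0.05Q → Q* = 3000, P* = 156.
A tax t gives ΔQ = t/0.075 and wedge t, so DWL = t²/0.15.
t²/0.15 = 110940 → t² = 16641 → t = 129.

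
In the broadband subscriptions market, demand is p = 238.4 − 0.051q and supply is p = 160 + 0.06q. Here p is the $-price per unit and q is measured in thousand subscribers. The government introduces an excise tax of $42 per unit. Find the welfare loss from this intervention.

Competitive equilibrium: 238.4 − 0.051q = 160 + 0.06q → q* = 706.3063, p* = 202.3784.
With the tax, the buyer price exceeds the seller price by 42: (238.4 − 0.051q) − (160 + 0.06q) = 42 → q' = 327.9279.
Δq = 706.3063 − 327.9279 = 378.3784; the wedge equals the tax, 42.
The triangle = ½ × 378.3784 × 42 = $7945.95 thousand.

$7945.95 thousand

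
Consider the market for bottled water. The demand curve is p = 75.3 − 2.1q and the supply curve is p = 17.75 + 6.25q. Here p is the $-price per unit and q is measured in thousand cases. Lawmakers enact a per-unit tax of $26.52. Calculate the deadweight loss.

Competitive equilibrium: 75.3 − 2.1q = 17.75 + 6.25q → q* = 6.8922, p* = 60.8263.
With the tax, the buyer price exceeds the seller price by 26.52: (75.3 − 2.1q) − (17.75 + 6.25q) = 26.52 → q' = 3.7162.
Δq = 6.8922 − 3.7162 = 3.176; the wedge equals the tax, 26.52.
The triangle = ½ × 3.176 × 26.52 = $42.11 thousand.

$42.11 thousand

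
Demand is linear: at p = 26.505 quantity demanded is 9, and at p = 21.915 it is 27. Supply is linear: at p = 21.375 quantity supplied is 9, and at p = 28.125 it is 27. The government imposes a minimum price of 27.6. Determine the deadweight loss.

48.72

Demand slope = (21.915 − 26.505)/(27 − 9) = −0.255, so p = 28.8 − 0.255q.
Supply slope = (28.125 − 21.375)/(27 − 9) = 0.375, so p = 18 + 0.375q.
Competitive equilibrium: 28.8 − 0.255q = 18 + 0.375q → q* = 17.1429, p* = 24.4286.
At the floor p = 27.6, quantity demanded = (28.8 − 27.6)/0.255 = 4.7059.
Sellers' marginal cost at q' = 4.7059: 18 + 0.375·4.7059 = 19.7647.
Δq = 17.1429 − 4.7059 = 12.437; wedge = 27.6 − 19.7647 = 7.8353.
The triangle = ½ × 12.437 × 7.8353 = 48.72.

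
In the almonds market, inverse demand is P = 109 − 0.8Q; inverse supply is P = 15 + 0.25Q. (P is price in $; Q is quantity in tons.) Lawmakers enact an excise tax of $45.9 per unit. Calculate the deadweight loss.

Competitive equilibrium: 109 − 0.8Q = 15 + 0.25Q → Q* = 89.5238, P* = 37.381.
With the tax, the buyer price exceeds the seller price by 45.9: (109 − 0.8Q) − (15 + 0.25Q) = 45.9 → Q' = 45.8095.
ΔQ = 89.5238 − 45.8095 = 43.7143; the wedge equals the tax, 45.9.
The triangle = ½ × 43.7143 × 45.9 = $1003.24.

$1003.24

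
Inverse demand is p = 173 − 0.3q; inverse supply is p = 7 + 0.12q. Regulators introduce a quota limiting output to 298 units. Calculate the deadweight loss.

1985.60

Competitive equilibrium: 173 − 0.3q = 7 + 0.12q → q* = 395.2381, p* = 54.4286.
At q = 298: demand price = 173 − 0.3·298 = 83.6; supply price = 7 + 0.12·298 = 42.76.
Δq = 395.2381 − 298 = 97.2381; wedge = 83.6 − 42.76 = 40.84.
The triangle = ½ × 97.2381 × 40.84 = 1985.60.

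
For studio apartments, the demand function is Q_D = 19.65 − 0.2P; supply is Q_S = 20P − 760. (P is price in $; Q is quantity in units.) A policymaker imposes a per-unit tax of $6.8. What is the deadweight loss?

In inverse form: demand P = 98.25 − 5Q, supply P = 38 + 0.05Q.
Competitive equilibrium: 98.25 − 5Q = 38 + 0.05Q → Q* = 11.9307, P* = 38.5965.
With the tax, the buyer price exceeds the seller price by 6.8: (98.25 − 5Q) − (38 + 0.05Q) = 6.8 → Q' = 10.5842.
ΔQ = 11.9307 − 10.5842 = 1.3465; the wedge equals the tax, 6.8.
Welfare loss = ½ × 1.3465 × 6.8 = $4.58.

$4.58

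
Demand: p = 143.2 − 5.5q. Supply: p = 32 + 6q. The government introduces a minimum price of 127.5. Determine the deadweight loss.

267.06

Competitive equilibrium: 143.2 − 5.5q = 32 + 6q → q* = 9.6696, p* = 90.0174.
At the floor p = 127.5, quantity demanded = (143.2 − 127.5)/5.5 = 2.8545.
Sellers' marginal cost at q' = 2.8545: 32 + 6·2.8545 = 49.127.
Δq = 9.6696 − 2.8545 = 6.8151; wedge = 127.5 − 49.127 = 78.373.
Deadweight loss = ½ × 6.8151 × 78.373 = 267.06.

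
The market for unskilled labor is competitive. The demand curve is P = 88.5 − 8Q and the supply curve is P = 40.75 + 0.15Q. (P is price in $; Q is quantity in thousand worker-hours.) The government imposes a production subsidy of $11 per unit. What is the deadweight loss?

Competitive equilibrium: 88.5 − 8Q = 40.75 + 0.15Q → Q* = 5.8589, P* = 41.6288.
The subsidy lowers effective supply by 11: P = 29.75 + 0.15Q.
New quantity: 88.5 − 8Q = 29.75 + 0.15Q → Q' = 7.2086.
Overproduction ΔQ = 7.2086 − 5.8589 = 1.3497; wedge = subsidy = 11.
Welfare loss = ½ × 1.3497 × 11 = $7.42 thousand.

$7.42 thousand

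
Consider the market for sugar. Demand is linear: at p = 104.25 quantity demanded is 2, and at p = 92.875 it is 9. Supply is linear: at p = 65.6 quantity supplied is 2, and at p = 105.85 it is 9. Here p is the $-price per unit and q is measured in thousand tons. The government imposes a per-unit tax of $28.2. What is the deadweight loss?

$53.91 thousand

Demand slope = (92.875 − 104.25)/(9 − 2) = −1.625, so p = 107.5 − 1.625q.
Supply slope = (105.85 − 65.6)/(9 − 2) = 5.75, so p = 54.1 + 5.75q.
Competitive equilibrium: 107.5 − 1.625q = 54.1 + 5.75q → q* = 7.24068, p* = 95.7339.
With the tax, the buyer price exceeds the seller price by 28.2: (107.5 − 1.625q) − (54.1 + 5.75q) = 28.2 → q' = 3.41695.
Δq = 7.24068 − 3.41695 = 3.82373; the wedge equals the tax, 28.2.
The triangle = ½ × 3.82373 × 28.2 = $53.91 thousand.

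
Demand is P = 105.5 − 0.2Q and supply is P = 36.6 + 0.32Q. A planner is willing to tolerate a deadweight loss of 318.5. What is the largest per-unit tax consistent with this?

Competitive equilibrium: 105.5 − 0.2Q = 36.6 + 0.32Q → Q* = 132.5, P* = 79.
A tax t gives ΔQ = t/0.52 and wedge t, so DWL = t²/1.04.
t²/1.04 = 318.5 → t² = 331.24 → t = 18.2.

18.2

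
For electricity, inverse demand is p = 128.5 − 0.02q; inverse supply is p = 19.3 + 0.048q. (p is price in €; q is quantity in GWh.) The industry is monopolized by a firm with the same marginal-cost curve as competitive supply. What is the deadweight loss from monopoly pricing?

Competitive equilibrium: 128.5 − 0.02q = 19.3 + 0.048q → q* = 1605.8824, p* = 96.3824.
Marginal revenue: MR = 128.5 − 0.04q. Set MR = MC: 128.5 − 0.04q = 19.3 + 0.048q → q_m = 1240.9091.
Price p_m = 128.5 − 0.02·1240.9091 = 103.6818; MC(q_m) = 19.3 + 0.048·1240.9091 = 78.8636.
Competitive q* = 1605.8824, so Δq = 364.9733; wedge = 103.6818 − 78.8636 = 24.8182.
Welfare loss = ½ × 364.9733 × 24.8182 = €4528.99.

€4528.99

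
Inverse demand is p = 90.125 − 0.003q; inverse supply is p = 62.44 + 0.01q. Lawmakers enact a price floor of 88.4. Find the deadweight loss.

Competitive equilibrium: 90.125 − 0.003q = 62.44 + 0.01q → q* = 2129.6154, p* = 83.7362.
At the floor p = 88.4, quantity demanded = (90.125 − 88.4)/0.003 = 575.
Sellers' marginal cost at q' = 575: 62.44 + 0.01·575 = 68.19.
Δq = 2129.6154 − 575 = 1554.6154; wedge = 88.4 − 68.19 = 20.21.
Deadweight loss = ½ × 1554.6154 × 20.21 = 15709.39.

15709.39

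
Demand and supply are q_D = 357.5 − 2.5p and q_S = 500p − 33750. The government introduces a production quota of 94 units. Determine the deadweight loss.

In inverse form: demand p = 143 − 0.4q, supply p = 67.5 + 0.002q.
Competitive equilibrium: 143 − 0.4q = 67.5 + 0.002q → q* = 187.8109, p* = 67.8756.
At q = 94: demand price = 143 − 0.4·94 = 105.4; supply price = 67.5 + 0.002·94 = 67.688.
Δq = 187.8109 − 94 = 93.8109; wedge = 105.4 − 67.688 = 37.712.
Deadweight loss = ½ × 93.8109 × 37.712 = 1768.90.

1768.90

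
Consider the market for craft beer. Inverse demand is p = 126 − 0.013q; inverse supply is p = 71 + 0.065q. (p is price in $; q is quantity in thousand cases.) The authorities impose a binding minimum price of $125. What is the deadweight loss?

$15391.03 thousand

Competitive equilibrium: 126 − 0.013q = 71 + 0.065q → q* = 705.12821, p* = 116.83333.
At the floor p = 125, quantity demanded = (126 − 125)/0.013 = 76.92308.
Sellers' marginal cost at q' = 76.92308: 71 + 0.065·76.92308 = 76.
Δq = 705.12821 − 76.92308 = 628.20513; wedge = 125 − 76 = 49.
DWL = ½ × 628.20513 × 49 = $15391.03 thousand.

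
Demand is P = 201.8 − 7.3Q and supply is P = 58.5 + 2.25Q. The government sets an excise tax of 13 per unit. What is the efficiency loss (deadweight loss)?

8.85

Competitive equilibrium: 201.8 − 7.3Q = 58.5 + 2.25Q → Q* = 15.0052, P* = 92.2618.
With the tax, the buyer price exceeds the seller price by 13: (201.8 − 7.3Q) − (58.5 + 2.25Q) = 13 → Q' = 13.644.
ΔQ = 15.0052 − 13.644 = 1.3612; the wedge equals the tax, 13.
Deadweight loss = ½ × 1.3612 × 13 = 8.85.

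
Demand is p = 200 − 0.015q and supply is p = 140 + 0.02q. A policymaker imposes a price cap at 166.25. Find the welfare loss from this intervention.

Competitive equilibrium: 200 − 0.015q = 140 + 0.02q → q* = 1714.2857, p* = 174.2857.
At the ceiling p = 166.25, quantity supplied = (166.25 − 140)/0.02 = 1312.5.
Willingness to pay at q' = 1312.5: 200 − 0.015·1312.5 = 180.3125.
Δq = 1714.2857 − 1312.5 = 401.7857; wedge = 180.3125 − 166.25 = 14.0625.
Welfare loss = ½ × 401.7857 × 14.0625 = 2825.06.

2825.06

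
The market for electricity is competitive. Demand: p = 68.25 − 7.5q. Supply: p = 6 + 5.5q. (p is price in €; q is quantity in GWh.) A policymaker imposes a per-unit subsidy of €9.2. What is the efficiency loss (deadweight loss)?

€3.26

Competitive equilibrium: 68.25 − 7.5q = 6 + 5.5q → q* = 4.7885, p* = 32.3365.
The subsidy lowers effective supply by 9.2: p = 5.5q − 3.2.
New quantity: 68.25 − 7.5q = 5.5q − 3.2 → q' = 5.4962.
Overproduction Δq = 5.4962 − 4.7885 = 0.7077; wedge = subsidy = 9.2.
Deadweight loss = ½ × 0.7077 × 9.2 = €3.26.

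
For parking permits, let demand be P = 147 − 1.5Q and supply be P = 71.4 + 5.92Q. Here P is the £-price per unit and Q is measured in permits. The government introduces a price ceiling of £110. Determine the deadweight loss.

Competitive equilibrium: 147 − 1.5Q = 71.4 + 5.92Q → Q* = 10.1887, P* = 131.717.
At the ceiling P = 110, quantity supplied = (110 − 71.4)/5.92 = 6.5203.
Willingness to pay at Q' = 6.5203: 147 − 1.5·6.5203 = 137.2196.
ΔQ = 10.1887 − 6.5203 = 3.6684; wedge = 137.2196 − 110 = 27.2196.
Welfare loss = ½ × 3.6684 × 27.2196 = £49.93.

£49.93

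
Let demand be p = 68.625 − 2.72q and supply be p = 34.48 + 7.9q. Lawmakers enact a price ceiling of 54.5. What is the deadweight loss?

2.46

Competitive equilibrium: 68.625 − 2.72q = 34.48 + 7.9q → q* = 3.2152, p* = 59.8798.
At the ceiling p = 54.5, quantity supplied = (54.5 − 34.48)/7.9 = 2.5342.
Willingness to pay at q' = 2.5342: 68.625 − 2.72·2.5342 = 61.732.
Δq = 3.2152 − 2.5342 = 0.681; wedge = 61.732 − 54.5 = 7.232.
DWL = ½ × 0.681 × 7.232 = 2.46.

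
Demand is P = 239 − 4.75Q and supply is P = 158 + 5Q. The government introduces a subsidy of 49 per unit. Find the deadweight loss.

Competitive equilibrium: 239 − 4.75Q = 158 + 5Q → Q* = 8.3077, P* = 199.5385.
The subsidy lowers effective supply by 49: P = 109 + 5Q.
New quantity: 239 − 4.75Q = 109 + 5Q → Q' = 13.3333.
Overproduction ΔQ = 13.3333 − 8.3077 = 5.0256; wedge = subsidy = 49.
The triangle = ½ × 5.0256 × 49 = 123.13.

123.13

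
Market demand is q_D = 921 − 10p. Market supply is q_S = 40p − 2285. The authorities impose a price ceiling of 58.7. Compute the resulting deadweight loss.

2937.64

In inverse form: demand p = 92.1 − 0.1q, supply p = 57.125 + 0.025q.
Competitive equilibrium: 92.1 − 0.1q = 57.125 + 0.025q → q* = 279.8, p* = 64.12.
At the ceiling p = 58.7, quantity supplied = (58.7 − 57.125)/0.025 = 63.
Willingness to pay at q' = 63: 92.1 − 0.1·63 = 85.8.
Δq = 279.8 − 63 = 216.8; wedge = 85.8 − 58.7 = 27.1.
DWL = ½ × 216.8 × 27.1 = 2937.64.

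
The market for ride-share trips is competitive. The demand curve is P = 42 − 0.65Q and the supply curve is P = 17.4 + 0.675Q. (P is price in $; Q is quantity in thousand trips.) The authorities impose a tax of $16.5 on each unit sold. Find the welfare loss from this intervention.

$102.74 thousand

Competitive equilibrium: 42 − 0.65Q = 17.4 + 0.675Q → Q* = 18.566, P* = 29.9321.
With the tax, the buyer price exceeds the seller price by 16.5: (42 − 0.65Q) − (17.4 + 0.675Q) = 16.5 → Q' = 6.1132.
ΔQ = 18.566 − 6.1132 = 12.4528; the wedge equals the tax, 16.5.
The triangle = ½ × 12.4528 × 16.5 = $102.74 thousand.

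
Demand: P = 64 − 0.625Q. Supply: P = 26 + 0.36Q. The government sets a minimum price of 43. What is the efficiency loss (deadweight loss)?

Competitive equilibrium: 64 − 0.625Q = 26 + 0.36Q → Q* = 38.5787, P* = 39.8883.
At the floor P = 43, quantity demanded = (64 − 43)/0.625 = 33.6.
Sellers' marginal cost at Q' = 33.6: 26 + 0.36·33.6 = 38.096.
ΔQ = 38.5787 − 33.6 = 4.9787; wedge = 43 − 38.096 = 4.904.
The triangle = ½ × 4.9787 × 4.904 = 12.21.

12.21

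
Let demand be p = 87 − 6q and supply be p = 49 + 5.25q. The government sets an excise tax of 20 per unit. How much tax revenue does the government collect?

Competitive equilibrium: 87 − 6q = 49 + 5.25q → q* = 3.3778, p* = 66.7333.
With the tax, the buyer price exceeds the seller price by 20: (87 − 6q) − (49 + 5.25q) = 20 → q' = 1.6.
Tax revenue = 20 × 1.6 = 32.

32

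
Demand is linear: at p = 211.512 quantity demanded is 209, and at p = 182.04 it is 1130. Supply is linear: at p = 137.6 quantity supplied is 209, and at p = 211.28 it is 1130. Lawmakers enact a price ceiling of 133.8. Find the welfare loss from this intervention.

28025.49

Demand slope = (182.04 − 211.512)/(1130 − 209) = −0.032, so p = 218.2 − 0.032q.
Supply slope = (211.28 − 137.6)/(1130 − 209) = 0.08, so p = 120.88 + 0.08q.
Competitive equilibrium: 218.2 − 0.032q = 120.88 + 0.08q → q* = 868.9286, p* = 190.3943.
At the ceiling p = 133.8, quantity supplied = (133.8 − 120.88)/0.08 = 161.5.
Willingness to pay at q' = 161.5: 218.2 − 0.032·161.5 = 213.032.
Δq = 868.9286 − 161.5 = 707.4286; wedge = 213.032 − 133.8 = 79.232.
Deadweight loss = ½ × 707.4286 × 79.232 = 28025.49.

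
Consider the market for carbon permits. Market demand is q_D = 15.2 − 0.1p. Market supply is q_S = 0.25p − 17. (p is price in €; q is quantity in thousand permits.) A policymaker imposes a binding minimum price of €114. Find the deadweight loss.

In inverse form: demand p = 152 − 10q, supply p = 68 + 4q.
Competitive equilibrium: 152 − 10q = 68 + 4q → q* = 6, p* = 92.
At the floor p = 114, quantity demanded = (152 − 114)/10 = 3.8.
Sellers' marginal cost at q' = 3.8: 68 + 4·3.8 = 83.2.
Δq = 6 − 3.8 = 2.2; wedge = 114 − 83.2 = 30.8.
The triangle = ½ × 2.2 × 30.8 = €33.88 thousand.

€33.88 thousand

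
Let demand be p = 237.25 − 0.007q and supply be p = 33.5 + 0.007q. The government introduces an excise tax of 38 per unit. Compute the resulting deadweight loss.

51571.43

Competitive equilibrium: 237.25 − 0.007q = 33.5 + 0.007q → q* = 14553.5714, p* = 135.375.
With the tax, the buyer price exceeds the seller price by 38: (237.25 − 0.007q) − (33.5 + 0.007q) = 38 → q' = 11839.2857.
Δq = 14553.5714 − 11839.2857 = 2714.2857; the wedge equals the tax, 38.
Deadweight loss = ½ × 2714.2857 × 38 = 51571.43.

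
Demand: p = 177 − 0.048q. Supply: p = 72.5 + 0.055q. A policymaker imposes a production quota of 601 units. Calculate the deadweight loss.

8808.27

Competitive equilibrium: 177 − 0.048q = 72.5 + 0.055q → q* = 1014.5631, p* = 128.301.
At q = 601: demand price = 177 − 0.048·601 = 148.152; supply price = 72.5 + 0.055·601 = 105.555.
Δq = 1014.5631 − 601 = 413.5631; wedge = 148.152 − 105.555 = 42.597.
Deadweight loss = ½ × 413.5631 × 42.597 = 8808.27.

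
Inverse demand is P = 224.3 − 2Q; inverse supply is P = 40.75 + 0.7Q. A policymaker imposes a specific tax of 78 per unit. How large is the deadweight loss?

1126.67

Competitive equilibrium: 224.3 − 2Q = 40.75 + 0.7Q → Q* = 67.9815, P* = 88.337.
With the tax, the buyer price exceeds the seller price by 78: (224.3 − 2Q) − (40.75 + 0.7Q) = 78 → Q' = 39.0926.
ΔQ = 67.9815 − 39.0926 = 28.8889; the wedge equals the tax, 78.
Welfare loss = ½ × 28.8889 × 78 = 1126.67.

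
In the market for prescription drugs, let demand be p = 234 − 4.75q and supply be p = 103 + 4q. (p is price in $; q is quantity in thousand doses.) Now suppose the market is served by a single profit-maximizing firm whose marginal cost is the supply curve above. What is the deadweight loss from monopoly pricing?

Competitive equilibrium: 234 − 4.75q = 103 + 4q → q* = 14.9714, p* = 162.8857.
Marginal revenue: MR = 234 − 9.5q. Set MR = MC: 234 − 9.5q = 103 + 4q → q_m = 9.7037.
Price p_m = 234 − 4.75·9.7037 = 187.9074; MC(q_m) = 103 + 4·9.7037 = 141.8148.
Competitive q* = 14.9714, so Δq = 5.2677; wedge = 187.9074 − 141.8148 = 46.0926.
The triangle = ½ × 5.2677 × 46.0926 = $121.40 thousand.

$121.40 thousand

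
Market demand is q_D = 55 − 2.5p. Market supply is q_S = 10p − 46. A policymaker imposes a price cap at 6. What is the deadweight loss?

108.16

In inverse form: demand p = 22 − 0.4q, supply p = 4.6 + 0.1q.
Competitive equilibrium: 22 − 0.4q = 4.6 + 0.1q → q* = 34.8, p* = 8.08.
At the ceiling p = 6, quantity supplied = (6 − 4.6)/0.1 = 14.
Willingness to pay at q' = 14: 22 − 0.4·14 = 16.4.
Δq = 34.8 − 14 = 20.8; wedge = 16.4 − 6 = 10.4.
Welfare loss = ½ × 20.8 × 10.4 = 108.16.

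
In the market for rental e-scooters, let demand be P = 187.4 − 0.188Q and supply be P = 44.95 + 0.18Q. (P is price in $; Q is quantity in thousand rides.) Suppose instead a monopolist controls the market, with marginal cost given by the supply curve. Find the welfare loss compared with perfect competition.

Competitive equilibrium: 187.4 − 0.188Q = 44.95 + 0.18Q → Q* = 387.0924, P* = 114.6266.
Marginal revenue: MR = 187.4 − 0.376Q. Set MR = MC: 187.4 − 0.376Q = 44.95 + 0.18Q → Q_m = 256.205.
Price P_m = 187.4 − 0.188·256.205 = 139.2335; MC(Q_m) = 44.95 + 0.18·256.205 = 91.0669.
Competitive Q* = 387.0924, so ΔQ = 130.8874; wedge = 139.2335 − 91.0669 = 48.1666.
The triangle = ½ × 130.8874 × 48.1666 = $3152.20 thousand.

$3152.20 thousand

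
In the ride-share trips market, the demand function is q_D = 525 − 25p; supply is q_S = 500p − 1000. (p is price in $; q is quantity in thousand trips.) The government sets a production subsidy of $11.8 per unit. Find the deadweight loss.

In inverse form: demand p = 21 − 0.04q, supply p = 2 + 0.002q.
Competitive equilibrium: 21 − 0.04q = 2 + 0.002q → q* = 452.381, p* = 2.9048.
The subsidy lowers effective supply by 11.8: p = 0.002q − 9.8.
New quantity: 21 − 0.04q = 0.002q − 9.8 → q' = 733.3333.
Overproduction Δq = 733.3333 − 452.381 = 280.9523; wedge = subsidy = 11.8.
Deadweight loss = ½ × 280.9523 × 11.8 = $1657.62 thousand.

$1657.62 thousand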